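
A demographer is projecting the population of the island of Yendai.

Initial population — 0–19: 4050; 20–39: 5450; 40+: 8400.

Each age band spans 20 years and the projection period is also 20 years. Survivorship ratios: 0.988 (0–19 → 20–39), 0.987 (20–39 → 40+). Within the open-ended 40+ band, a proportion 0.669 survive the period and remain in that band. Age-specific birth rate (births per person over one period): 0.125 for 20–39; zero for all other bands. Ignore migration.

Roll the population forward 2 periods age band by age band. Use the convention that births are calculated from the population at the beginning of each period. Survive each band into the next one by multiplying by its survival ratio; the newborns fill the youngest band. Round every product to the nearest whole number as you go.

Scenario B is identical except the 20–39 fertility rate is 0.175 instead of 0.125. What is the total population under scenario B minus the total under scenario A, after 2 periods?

470

Let band 1 be 0–19 through band 3 = 40+.
Period 1.
Births: 5450 * 0.125 = 681
Band 2: 4050 * 0.988 = 4001
Band 3: 5450 * 0.987 + 8400 * 0.669 = 5379 + 5620 = 10999
End of period: [681, 4001, 10999]
Period 2.
Births: 4001 * 0.125 = 500
Band 2: 681 * 0.988 = 673
Band 3: 4001 * 0.987 + 10999 * 0.669 = 3949 + 7358 = 11307
End of period: [500, 673, 11307]
Scenario A total after 2 periods: 12480
Scenario B projection —
Period 1.
Births: 5450 * 0.175 = 954
Band 2: 4050 * 0.988 = 4001
Band 3: 5450 * 0.987 + 8400 * 0.669 = 5379 + 5620 = 10999
End of period: [954, 4001, 10999]
Period 2.
Births: 4001 * 0.175 = 700
Band 2: 954 * 0.988 = 943
Band 3: 4001 * 0.987 + 10999 * 0.669 = 3949 + 7358 = 11307
End of period: [700, 943, 11307]
Scenario B total after 2 periods: 12950
Difference B − A = 12950 − 12480 = 470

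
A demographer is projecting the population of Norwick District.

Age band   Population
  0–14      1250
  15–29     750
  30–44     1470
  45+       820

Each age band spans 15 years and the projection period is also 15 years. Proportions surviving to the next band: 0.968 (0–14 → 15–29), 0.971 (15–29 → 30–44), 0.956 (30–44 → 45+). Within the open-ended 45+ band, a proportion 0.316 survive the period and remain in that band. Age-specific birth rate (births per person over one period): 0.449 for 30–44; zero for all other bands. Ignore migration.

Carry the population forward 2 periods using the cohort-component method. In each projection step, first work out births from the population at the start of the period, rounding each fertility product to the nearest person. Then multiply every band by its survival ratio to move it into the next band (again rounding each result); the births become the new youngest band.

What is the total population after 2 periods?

[period 1]
Births: 1470 × 0.449 = 660
15–29: 1250 × 0.968 = 1210
30–44: 750 × 0.971 = 728
45+: 1470 × 0.956 + 820 × 0.316 = 1405 + 259 = 1664
End of period: [660, 1210, 728, 1664]
[period 2]
Births: 728 × 0.449 = 327
15–29: 660 × 0.968 = 639
30–44: 1210 × 0.971 = 1175
45+: 728 × 0.956 + 1664 × 0.316 = 696 + 526 = 1222
End of period: [327, 639, 1175, 1222]
Total after period 2: 327 + 639 + 1175 + 1222 = 3363

3363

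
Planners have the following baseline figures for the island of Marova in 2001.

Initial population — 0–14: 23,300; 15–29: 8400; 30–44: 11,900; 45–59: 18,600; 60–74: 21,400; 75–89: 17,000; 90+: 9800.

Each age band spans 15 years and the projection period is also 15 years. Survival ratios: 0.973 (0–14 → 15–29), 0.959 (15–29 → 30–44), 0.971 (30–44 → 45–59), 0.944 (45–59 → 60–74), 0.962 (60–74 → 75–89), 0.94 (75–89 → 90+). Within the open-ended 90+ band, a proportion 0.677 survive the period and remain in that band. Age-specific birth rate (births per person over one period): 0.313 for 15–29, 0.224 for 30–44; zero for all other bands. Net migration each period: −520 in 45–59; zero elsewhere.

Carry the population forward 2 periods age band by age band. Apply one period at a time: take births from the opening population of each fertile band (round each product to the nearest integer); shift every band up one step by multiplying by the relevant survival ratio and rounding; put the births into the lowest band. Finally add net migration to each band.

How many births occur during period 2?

8901

Period 1:
Births: 8400 * 0.313 = 2629, 11900 * 0.224 = 2666 → 5295
15–29: 23300 * 0.973 = 22671
30–44: 8400 * 0.959 = 8056
45–59: 11900 * 0.971 = 11555
60–74: 18600 * 0.944 = 17558
75–89: 21400 * 0.962 = 20587
90+: 17000 * 0.94 + 9800 * 0.677 = 15980 + 6635 = 22615
Net migration: 45–59 − 520 → 11035
Giving 5295 / 22671 / 8056 / 11035 / 17558 / 20587 / 22615.
Period 2:
Births: 22671 * 0.313 = 7096, 8056 * 0.224 = 1805 → 8901
15–29: 5295 * 0.973 = 5152
30–44: 22671 * 0.959 = 21741
45–59: 8056 * 0.971 = 7822
60–74: 11035 * 0.944 = 10417
75–89: 17558 * 0.962 = 16891
90+: 20587 * 0.94 + 22615 * 0.677 = 19352 + 15310 = 34662
Net migration: 45–59 − 520 → 7302
Giving 8901 / 5152 / 21741 / 7302 / 10417 / 16891 / 34662.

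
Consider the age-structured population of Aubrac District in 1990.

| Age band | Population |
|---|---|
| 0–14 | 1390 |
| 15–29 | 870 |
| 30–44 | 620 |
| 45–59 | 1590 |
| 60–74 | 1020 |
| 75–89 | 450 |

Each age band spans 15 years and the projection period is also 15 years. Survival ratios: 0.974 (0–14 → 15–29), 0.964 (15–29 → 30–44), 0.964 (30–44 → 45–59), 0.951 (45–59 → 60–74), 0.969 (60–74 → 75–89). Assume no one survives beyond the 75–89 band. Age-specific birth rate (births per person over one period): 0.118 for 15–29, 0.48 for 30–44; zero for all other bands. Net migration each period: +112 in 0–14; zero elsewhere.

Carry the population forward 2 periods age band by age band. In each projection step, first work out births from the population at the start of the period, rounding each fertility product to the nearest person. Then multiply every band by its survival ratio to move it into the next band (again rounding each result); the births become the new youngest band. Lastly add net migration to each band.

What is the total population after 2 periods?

After projecting period 1:
Births: 870 × 0.118 = 103  |  620 × 0.48 = 298 → total 401
15–29: 1390 × 0.974 = 1354
30–44: 870 × 0.964 = 839
45–59: 620 × 0.964 = 598
60–74: 1590 × 0.951 = 1512
75–89: 1020 × 0.969 = 988
Net migration: 0–14 + 112 → 513
Giving 513 / 1354 / 839 / 598 / 1512 / 988.
After projecting period 2:
Births: 1354 × 0.118 = 160  |  839 × 0.48 = 403 → total 563
15–29: 513 × 0.974 = 500
30–44: 1354 × 0.964 = 1305
45–59: 839 × 0.964 = 809
60–74: 598 × 0.951 = 569
75–89: 1512 × 0.969 = 1465
Net migration: 0–14 + 112 → 675
Giving 675 / 500 / 1305 / 809 / 569 / 1465.
Total after period 2: 675 + 500 + 1305 + 809 + 569 + 1465 = 5323

5323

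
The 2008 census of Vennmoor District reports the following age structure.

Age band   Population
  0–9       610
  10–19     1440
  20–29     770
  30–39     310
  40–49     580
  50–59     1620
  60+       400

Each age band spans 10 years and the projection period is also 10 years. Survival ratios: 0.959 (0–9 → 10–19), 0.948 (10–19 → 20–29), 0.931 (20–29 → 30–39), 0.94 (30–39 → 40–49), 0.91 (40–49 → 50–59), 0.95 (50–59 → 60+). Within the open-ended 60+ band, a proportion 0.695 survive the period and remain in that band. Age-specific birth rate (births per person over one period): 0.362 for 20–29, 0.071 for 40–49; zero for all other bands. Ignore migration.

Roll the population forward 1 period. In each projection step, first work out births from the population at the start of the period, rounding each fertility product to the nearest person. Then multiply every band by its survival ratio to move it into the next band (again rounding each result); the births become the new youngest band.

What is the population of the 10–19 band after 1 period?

After projecting period 1:
Births: 770 × 0.362 = 279, 580 × 0.071 = 41 → 320
10–19: 610 × 0.959 = 585
20–29: 1440 × 0.948 = 1365
30–39: 770 × 0.931 = 717
40–49: 310 × 0.94 = 291
50–59: 580 × 0.91 = 528
60+: 1620 × 0.95 + 400 × 0.695 = 1539 + 278 = 1817
Giving 320 / 585 / 1365 / 717 / 291 / 528 / 1817.

585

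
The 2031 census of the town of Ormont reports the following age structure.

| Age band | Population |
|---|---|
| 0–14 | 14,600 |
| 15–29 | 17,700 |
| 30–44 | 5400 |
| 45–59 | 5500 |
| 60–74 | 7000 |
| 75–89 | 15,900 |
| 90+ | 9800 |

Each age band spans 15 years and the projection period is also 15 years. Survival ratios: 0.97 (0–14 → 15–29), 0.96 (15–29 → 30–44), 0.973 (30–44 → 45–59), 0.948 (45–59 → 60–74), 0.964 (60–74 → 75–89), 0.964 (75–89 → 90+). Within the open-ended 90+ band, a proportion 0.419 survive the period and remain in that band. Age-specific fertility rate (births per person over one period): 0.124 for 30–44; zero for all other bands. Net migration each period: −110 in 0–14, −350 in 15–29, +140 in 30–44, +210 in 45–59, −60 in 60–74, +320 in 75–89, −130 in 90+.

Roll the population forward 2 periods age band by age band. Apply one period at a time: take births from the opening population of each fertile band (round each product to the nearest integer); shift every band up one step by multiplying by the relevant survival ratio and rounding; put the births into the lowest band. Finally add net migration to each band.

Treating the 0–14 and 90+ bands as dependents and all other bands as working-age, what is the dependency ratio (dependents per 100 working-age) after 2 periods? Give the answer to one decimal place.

41.1

Numbering the bands 1..7 from youngest to oldest:
Period 1:
Births: 5400 × 0.124 = 670
Band 2: 14600 × 0.97 = 14162
Band 3: 17700 × 0.96 = 16992
Band 4: 5400 × 0.973 = 5254
Band 5: 5500 × 0.948 = 5214
Band 6: 7000 × 0.964 = 6748
Band 7: 15900 × 0.964 + 9800 × 0.419 = 15328 + 4106 = 19434
Net migration: Band 1 − 110 → 560; Band 2 − 350 → 13812; Band 3 + 140 → 17132; Band 4 + 210 → 5464; Band 5 − 60 → 5154; Band 6 + 320 → 7068; Band 7 − 130 → 19304
Giving 560 / 13812 / 17132 / 5464 / 5154 / 7068 / 19304.
Period 2:
Births: 17132 × 0.124 = 2124
Band 2: 560 × 0.97 = 543
Band 3: 13812 × 0.96 = 13260
Band 4: 17132 × 0.973 = 16669
Band 5: 5464 × 0.948 = 5180
Band 6: 5154 × 0.964 = 4968
Band 7: 7068 × 0.964 + 19304 × 0.419 = 6814 + 8088 = 14902
Net migration: Band 1 − 110 → 2014; Band 2 − 350 → 193; Band 3 + 140 → 13400; Band 4 + 210 → 16879; Band 5 − 60 → 5120; Band 6 + 320 → 5288; Band 7 − 130 → 14772
Giving 2014 / 193 / 13400 / 16879 / 5120 / 5288 / 14772.
Dependents (band 0–14 + band 90+) = 2014 + 14772 = 16786; working-age = 40880; ratio = 16786/40880 × 100 = 41.1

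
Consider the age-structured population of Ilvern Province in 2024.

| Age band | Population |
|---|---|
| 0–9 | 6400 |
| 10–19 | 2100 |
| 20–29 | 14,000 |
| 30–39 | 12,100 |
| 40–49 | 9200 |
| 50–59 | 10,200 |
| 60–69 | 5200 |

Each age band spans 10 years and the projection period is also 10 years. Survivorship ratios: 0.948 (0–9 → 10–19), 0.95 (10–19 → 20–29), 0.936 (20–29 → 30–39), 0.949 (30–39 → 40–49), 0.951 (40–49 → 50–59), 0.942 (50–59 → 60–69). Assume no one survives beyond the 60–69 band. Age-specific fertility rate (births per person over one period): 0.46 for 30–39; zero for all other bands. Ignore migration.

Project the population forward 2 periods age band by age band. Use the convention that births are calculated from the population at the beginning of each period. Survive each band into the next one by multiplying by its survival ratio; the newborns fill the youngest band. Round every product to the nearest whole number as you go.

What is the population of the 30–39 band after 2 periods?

1867

[period 1]
Births: 12100 × 0.46 = 5566
10–19: 6400 × 0.948 = 6067
20–29: 2100 × 0.95 = 1995
30–39: 14000 × 0.936 = 13104
40–49: 12100 × 0.949 = 11483
50–59: 9200 × 0.951 = 8749
60–69: 10200 × 0.942 = 9608
End of period: [5566, 6067, 1995, 13104, 11483, 8749, 9608]
[period 2]
Births: 13104 × 0.46 = 6028
10–19: 5566 × 0.948 = 5277
20–29: 6067 × 0.95 = 5764
30–39: 1995 × 0.936 = 1867
40–49: 13104 × 0.949 = 12436
50–59: 11483 × 0.951 = 10920
60–69: 8749 × 0.942 = 8242
End of period: [6028, 5277, 5764, 1867, 12436, 10920, 8242]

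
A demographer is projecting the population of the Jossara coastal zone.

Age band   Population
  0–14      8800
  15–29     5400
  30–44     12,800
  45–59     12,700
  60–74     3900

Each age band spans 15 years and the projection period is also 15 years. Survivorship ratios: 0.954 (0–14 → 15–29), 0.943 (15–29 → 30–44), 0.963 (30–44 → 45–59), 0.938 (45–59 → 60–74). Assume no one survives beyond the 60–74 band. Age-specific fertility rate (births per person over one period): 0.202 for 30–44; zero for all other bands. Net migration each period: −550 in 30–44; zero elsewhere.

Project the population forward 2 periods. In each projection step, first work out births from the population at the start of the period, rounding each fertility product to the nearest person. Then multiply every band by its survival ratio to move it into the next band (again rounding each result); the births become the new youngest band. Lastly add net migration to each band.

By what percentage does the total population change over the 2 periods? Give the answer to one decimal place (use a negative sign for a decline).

After projecting period 1:
Births: 12800 * 0.202 = 2586
15–29: 8800 * 0.954 = 8395
30–44: 5400 * 0.943 = 5092
45–59: 12800 * 0.963 = 12326
60–74: 12700 * 0.938 = 11913
Net migration: 30–44 − 550 → 4542
Giving 2586 / 8395 / 4542 / 12326 / 11913.
After projecting period 2:
Births: 4542 * 0.202 = 917
15–29: 2586 * 0.954 = 2467
30–44: 8395 * 0.943 = 7916
45–59: 4542 * 0.963 = 4374
60–74: 12326 * 0.938 = 11562
Net migration: 30–44 − 550 → 7366
Giving 917 / 2467 / 7366 / 4374 / 11562.
Total: 43600 → 26686; change = -16914; percentage change = -38.8%

-38.8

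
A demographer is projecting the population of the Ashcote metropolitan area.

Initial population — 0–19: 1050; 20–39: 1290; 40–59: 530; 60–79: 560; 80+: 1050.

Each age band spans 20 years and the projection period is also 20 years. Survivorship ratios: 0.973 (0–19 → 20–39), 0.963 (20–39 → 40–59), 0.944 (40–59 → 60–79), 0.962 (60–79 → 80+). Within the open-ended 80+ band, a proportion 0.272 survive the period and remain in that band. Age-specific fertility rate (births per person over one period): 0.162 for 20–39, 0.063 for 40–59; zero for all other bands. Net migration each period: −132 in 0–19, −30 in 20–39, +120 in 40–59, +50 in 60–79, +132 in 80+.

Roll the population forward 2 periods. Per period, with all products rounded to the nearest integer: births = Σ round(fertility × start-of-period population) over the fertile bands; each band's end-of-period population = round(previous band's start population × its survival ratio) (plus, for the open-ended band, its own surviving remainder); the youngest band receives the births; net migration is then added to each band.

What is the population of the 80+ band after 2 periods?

921

[period 1]
Births: 1290 × 0.162 = 209, 530 × 0.063 = 33 → total 242
20–39: 1050 × 0.973 = 1022
40–59: 1290 × 0.963 = 1242
60–79: 530 × 0.944 = 500
80+: 560 × 0.962 + 1050 × 0.272 = 539 + 286 = 825
Net migration: 0–19 − 132 → 110; 20–39 − 30 → 992; 40–59 + 120 → 1362; 60–79 + 50 → 550; 80+ + 132 → 957
→ [110, 992, 1362, 550, 957]
[period 2]
Births: 992 × 0.162 = 161, 1362 × 0.063 = 86 → total 247
20–39: 110 × 0.973 = 107
40–59: 992 × 0.963 = 955
60–79: 1362 × 0.944 = 1286
80+: 550 × 0.962 + 957 × 0.272 = 529 + 260 = 789
Net migration: 0–19 − 132 → 115; 20–39 − 30 → 77; 40–59 + 120 → 1075; 60–79 + 50 → 1336; 80+ + 132 → 921
→ [115, 77, 1075, 1336, 921]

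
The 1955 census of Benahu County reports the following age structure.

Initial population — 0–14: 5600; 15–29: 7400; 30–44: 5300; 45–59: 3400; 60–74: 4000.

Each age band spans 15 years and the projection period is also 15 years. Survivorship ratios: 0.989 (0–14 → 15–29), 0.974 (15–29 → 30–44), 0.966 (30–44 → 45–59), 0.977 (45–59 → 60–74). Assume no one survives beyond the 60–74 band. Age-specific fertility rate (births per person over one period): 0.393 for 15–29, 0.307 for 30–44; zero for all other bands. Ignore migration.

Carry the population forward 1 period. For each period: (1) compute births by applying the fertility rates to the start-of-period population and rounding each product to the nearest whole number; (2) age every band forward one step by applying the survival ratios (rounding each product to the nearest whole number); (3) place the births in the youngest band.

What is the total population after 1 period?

Call the groups 1 to 5, youngest first.
Period 1.
Births: 7400 * 0.393 = 2908 ; 5300 * 0.307 = 1627 → 4535
Group 2: 5600 * 0.989 = 5538
Group 3: 7400 * 0.974 = 7208
Group 4: 5300 * 0.966 = 5120
Group 5: 3400 * 0.977 = 3322
Population now: 0–14=4535, 15–29=5538, 30–44=7208, 45–59=5120, 60–74=3322
Total after period 1: 4535 + 5538 + 7208 + 5120 + 3322 = 25723

25723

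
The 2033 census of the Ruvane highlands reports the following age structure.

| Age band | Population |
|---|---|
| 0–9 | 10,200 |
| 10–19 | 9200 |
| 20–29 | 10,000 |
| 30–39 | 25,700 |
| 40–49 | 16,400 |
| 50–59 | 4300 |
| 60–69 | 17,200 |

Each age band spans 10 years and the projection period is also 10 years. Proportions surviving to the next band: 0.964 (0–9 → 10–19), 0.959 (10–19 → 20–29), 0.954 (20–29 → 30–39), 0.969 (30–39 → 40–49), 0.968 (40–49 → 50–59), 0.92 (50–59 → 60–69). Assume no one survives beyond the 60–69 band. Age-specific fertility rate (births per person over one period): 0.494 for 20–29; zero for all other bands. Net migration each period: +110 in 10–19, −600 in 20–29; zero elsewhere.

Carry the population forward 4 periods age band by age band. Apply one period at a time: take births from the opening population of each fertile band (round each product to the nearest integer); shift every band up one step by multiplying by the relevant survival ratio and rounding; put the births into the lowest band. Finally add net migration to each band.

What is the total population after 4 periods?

37374

Period 1.
Births: 10000 × 0.494 = 4940
10–19: 10200 × 0.964 = 9833
20–29: 9200 × 0.959 = 8823
30–39: 10000 × 0.954 = 9540
40–49: 25700 × 0.969 = 24903
50–59: 16400 × 0.968 = 15875
60–69: 4300 × 0.92 = 3956
Net migration: 10–19 + 110 → 9943; 20–29 − 600 → 8223
Giving 4940 / 9943 / 8223 / 9540 / 24903 / 15875 / 3956.
Period 2.
Births: 8223 × 0.494 = 4062
10–19: 4940 × 0.964 = 4762
20–29: 9943 × 0.959 = 9535
30–39: 8223 × 0.954 = 7845
40–49: 9540 × 0.969 = 9244
50–59: 24903 × 0.968 = 24106
60–69: 15875 × 0.92 = 14605
Net migration: 10–19 + 110 → 4872; 20–29 − 600 → 8935
Giving 4062 / 4872 / 8935 / 7845 / 9244 / 24106 / 14605.
Period 3.
Births: 8935 × 0.494 = 4414
10–19: 4062 × 0.964 = 3916
20–29: 4872 × 0.959 = 4672
30–39: 8935 × 0.954 = 8524
40–49: 7845 × 0.969 = 7602
50–59: 9244 × 0.968 = 8948
60–69: 24106 × 0.92 = 22178
Net migration: 10–19 + 110 → 4026; 20–29 − 600 → 4072
Giving 4414 / 4026 / 4072 / 8524 / 7602 / 8948 / 22178.
Period 4.
Births: 4072 × 0.494 = 2012
10–19: 4414 × 0.964 = 4255
20–29: 4026 × 0.959 = 3861
30–39: 4072 × 0.954 = 3885
40–49: 8524 × 0.969 = 8260
50–59: 7602 × 0.968 = 7359
60–69: 8948 × 0.92 = 8232
Net migration: 10–19 + 110 → 4365; 20–29 − 600 → 3261
Giving 2012 / 4365 / 3261 / 3885 / 8260 / 7359 / 8232.
Total after period 4: 2012 + 4365 + 3261 + 3885 + 8260 + 7359 + 8232 = 37374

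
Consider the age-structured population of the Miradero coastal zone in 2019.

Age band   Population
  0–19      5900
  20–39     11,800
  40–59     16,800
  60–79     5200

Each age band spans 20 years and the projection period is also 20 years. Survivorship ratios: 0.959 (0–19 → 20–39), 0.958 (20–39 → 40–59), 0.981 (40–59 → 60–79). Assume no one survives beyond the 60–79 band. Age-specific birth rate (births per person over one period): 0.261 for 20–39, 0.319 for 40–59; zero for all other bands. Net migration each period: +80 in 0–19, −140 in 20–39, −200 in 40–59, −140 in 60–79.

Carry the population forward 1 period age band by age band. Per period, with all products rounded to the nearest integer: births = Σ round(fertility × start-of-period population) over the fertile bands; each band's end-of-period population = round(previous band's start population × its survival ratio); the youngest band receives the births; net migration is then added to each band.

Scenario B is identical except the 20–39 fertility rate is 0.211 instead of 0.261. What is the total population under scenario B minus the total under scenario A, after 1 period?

Period 1:
Births: 11800 × 0.261 = 3080  |  16800 × 0.319 = 5359 ⇒ total 8439
20–39: 5900 × 0.959 = 5658
40–59: 11800 × 0.958 = 11304
60–79: 16800 × 0.981 = 16481
Net migration: 0–19 + 80 → 8519; 20–39 − 140 → 5518; 40–59 − 200 → 11104; 60–79 − 140 → 16341
Giving 8519 / 5518 / 11104 / 16341.
Scenario A total after 1 period: 41482
Scenario B projection —
Period 1:
Births: 11800 × 0.211 = 2490  |  16800 × 0.319 = 5359 ⇒ total 7849
20–39: 5900 × 0.959 = 5658
40–59: 11800 × 0.958 = 11304
60–79: 16800 × 0.981 = 16481
Net migration: 0–19 + 80 → 7929; 20–39 − 140 → 5518; 40–59 − 200 → 11104; 60–79 − 140 → 16341
Giving 7929 / 5518 / 11104 / 16341.
Scenario B total after 1 period: 40892
Difference B − A = 40892 − 41482 = -590

-590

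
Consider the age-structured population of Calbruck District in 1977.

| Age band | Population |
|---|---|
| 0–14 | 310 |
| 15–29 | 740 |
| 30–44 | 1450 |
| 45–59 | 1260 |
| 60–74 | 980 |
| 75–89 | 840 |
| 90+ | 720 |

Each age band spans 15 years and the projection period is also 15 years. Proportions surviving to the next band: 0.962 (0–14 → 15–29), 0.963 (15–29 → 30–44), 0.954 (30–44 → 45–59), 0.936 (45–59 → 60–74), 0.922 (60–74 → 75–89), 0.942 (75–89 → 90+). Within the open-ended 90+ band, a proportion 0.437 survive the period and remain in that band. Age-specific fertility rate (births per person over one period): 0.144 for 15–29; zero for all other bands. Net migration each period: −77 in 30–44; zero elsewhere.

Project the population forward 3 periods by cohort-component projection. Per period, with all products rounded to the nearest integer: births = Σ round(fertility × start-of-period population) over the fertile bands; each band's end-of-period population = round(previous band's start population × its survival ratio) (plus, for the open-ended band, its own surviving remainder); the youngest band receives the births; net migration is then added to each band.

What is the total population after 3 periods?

[period 1]
Births: 740 × 0.144 = 107
15–29: 310 × 0.962 = 298
30–44: 740 × 0.963 = 713
45–59: 1450 × 0.954 = 1383
60–74: 1260 × 0.936 = 1179
75–89: 980 × 0.922 = 904
90+: 840 × 0.942 + 720 × 0.437 = 791 + 315 = 1106
Net migration: 30–44 − 77 → 636
End of period: [107, 298, 636, 1383, 1179, 904, 1106]
[period 2]
Births: 298 × 0.144 = 43
15–29: 107 × 0.962 = 103
30–44: 298 × 0.963 = 287
45–59: 636 × 0.954 = 607
60–74: 1383 × 0.936 = 1294
75–89: 1179 × 0.922 = 1087
90+: 904 × 0.942 + 1106 × 0.437 = 852 + 483 = 1335
Net migration: 30–44 − 77 → 210
End of period: [43, 103, 210, 607, 1294, 1087, 1335]
[period 3]
Births: 103 × 0.144 = 15
15–29: 43 × 0.962 = 41
30–44: 103 × 0.963 = 99
45–59: 210 × 0.954 = 200
60–74: 607 × 0.936 = 568
75–89: 1294 × 0.922 = 1193
90+: 1087 × 0.942 + 1335 × 0.437 = 1024 + 583 = 1607
Net migration: 30–44 − 77 → 22
End of period: [15, 41, 22, 200, 568, 1193, 1607]
Total after period 3: 15 + 41 + 22 + 200 + 568 + 1193 + 1607 = 3646

3646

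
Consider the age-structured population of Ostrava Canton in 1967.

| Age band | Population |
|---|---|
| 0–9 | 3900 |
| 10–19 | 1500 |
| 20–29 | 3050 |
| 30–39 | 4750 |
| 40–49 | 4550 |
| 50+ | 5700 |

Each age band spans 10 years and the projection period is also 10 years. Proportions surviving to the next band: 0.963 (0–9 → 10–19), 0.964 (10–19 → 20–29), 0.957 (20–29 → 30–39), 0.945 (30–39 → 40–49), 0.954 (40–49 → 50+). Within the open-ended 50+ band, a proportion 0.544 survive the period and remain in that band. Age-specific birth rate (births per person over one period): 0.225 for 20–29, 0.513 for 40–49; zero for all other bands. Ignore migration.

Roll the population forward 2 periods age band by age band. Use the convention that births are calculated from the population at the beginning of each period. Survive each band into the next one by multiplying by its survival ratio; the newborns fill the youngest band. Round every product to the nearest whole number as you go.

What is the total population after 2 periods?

Period 1:
Births: 3050 × 0.225 = 686  |  4550 × 0.513 = 2334 → total 3020
10–19: 3900 × 0.963 = 3756
20–29: 1500 × 0.964 = 1446
30–39: 3050 × 0.957 = 2919
40–49: 4750 × 0.945 = 4489
50+: 4550 × 0.954 + 5700 × 0.544 = 4341 + 3101 = 7442
Giving 3020 / 3756 / 1446 / 2919 / 4489 / 7442.
Period 2:
Births: 1446 × 0.225 = 325  |  4489 × 0.513 = 2303 → total 2628
10–19: 3020 × 0.963 = 2908
20–29: 3756 × 0.964 = 3621
30–39: 1446 × 0.957 = 1384
40–49: 2919 × 0.945 = 2758
50+: 4489 × 0.954 + 7442 × 0.544 = 4283 + 4048 = 8331
Giving 2628 / 2908 / 3621 / 1384 / 2758 / 8331.
Total after period 2: 2628 + 2908 + 3621 + 1384 + 2758 + 8331 = 21630

21630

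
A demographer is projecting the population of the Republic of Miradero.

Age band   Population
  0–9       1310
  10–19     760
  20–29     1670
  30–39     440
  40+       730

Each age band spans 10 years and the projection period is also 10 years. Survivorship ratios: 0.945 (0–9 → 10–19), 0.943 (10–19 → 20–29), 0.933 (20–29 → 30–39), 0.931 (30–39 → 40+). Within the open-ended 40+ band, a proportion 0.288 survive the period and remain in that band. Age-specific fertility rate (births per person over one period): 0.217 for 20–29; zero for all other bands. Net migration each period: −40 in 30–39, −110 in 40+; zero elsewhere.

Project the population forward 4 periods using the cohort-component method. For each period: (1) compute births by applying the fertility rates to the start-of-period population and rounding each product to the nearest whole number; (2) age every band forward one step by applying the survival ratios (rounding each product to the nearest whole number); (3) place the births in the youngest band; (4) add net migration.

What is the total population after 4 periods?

Period 1:
Births: 1670 × 0.217 = 362
10–19: 1310 × 0.945 = 1238
20–29: 760 × 0.943 = 717
30–39: 1670 × 0.933 = 1558
40+: 440 × 0.931 + 730 × 0.288 = 410 + 210 = 620
Net migration: 30–39 − 40 → 1518; 40+ − 110 → 510
→ [362, 1238, 717, 1518, 510]
Period 2:
Births: 717 × 0.217 = 156
10–19: 362 × 0.945 = 342
20–29: 1238 × 0.943 = 1167
30–39: 717 × 0.933 = 669
40+: 1518 × 0.931 + 510 × 0.288 = 1413 + 147 = 1560
Net migration: 30–39 − 40 → 629; 40+ − 110 → 1450
→ [156, 342, 1167, 629, 1450]
Period 3:
Births: 1167 × 0.217 = 253
10–19: 156 × 0.945 = 147
20–29: 342 × 0.943 = 323
30–39: 1167 × 0.933 = 1089
40+: 629 × 0.931 + 1450 × 0.288 = 586 + 418 = 1004
Net migration: 30–39 − 40 → 1049; 40+ − 110 → 894
→ [253, 147, 323, 1049, 894]
Period 4:
Births: 323 × 0.217 = 70
10–19: 253 × 0.945 = 239
20–29: 147 × 0.943 = 139
30–39: 323 × 0.933 = 301
40+: 1049 × 0.931 + 894 × 0.288 = 977 + 257 = 1234
Net migration: 30–39 − 40 → 261; 40+ − 110 → 1124
→ [70, 239, 139, 261, 1124]
Total after period 4: 70 + 239 + 139 + 261 + 1124 = 1833

1833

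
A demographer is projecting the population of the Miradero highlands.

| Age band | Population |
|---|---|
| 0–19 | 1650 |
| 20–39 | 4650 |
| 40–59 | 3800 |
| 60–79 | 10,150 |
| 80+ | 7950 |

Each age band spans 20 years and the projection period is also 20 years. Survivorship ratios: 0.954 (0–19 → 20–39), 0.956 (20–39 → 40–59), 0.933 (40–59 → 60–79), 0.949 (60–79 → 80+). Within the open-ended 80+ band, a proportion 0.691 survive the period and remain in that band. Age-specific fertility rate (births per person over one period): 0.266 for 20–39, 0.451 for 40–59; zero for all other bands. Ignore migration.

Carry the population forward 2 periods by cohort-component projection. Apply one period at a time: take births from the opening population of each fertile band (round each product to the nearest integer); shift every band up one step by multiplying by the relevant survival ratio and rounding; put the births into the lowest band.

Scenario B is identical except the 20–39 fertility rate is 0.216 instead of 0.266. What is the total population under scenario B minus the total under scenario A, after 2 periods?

Call the bands 1 to 5, youngest first.
— Period 1 —
Births: 4650 × 0.266 = 1237 ; 3800 × 0.451 = 1714 → total 2951
Band 2: 1650 × 0.954 = 1574
Band 3: 4650 × 0.956 = 4445
Band 4: 3800 × 0.933 = 3545
Band 5: 10150 × 0.949 + 7950 × 0.691 = 9632 + 5493 = 15125
→ [2951, 1574, 4445, 3545, 15125]
— Period 2 —
Births: 1574 × 0.266 = 419 ; 4445 × 0.451 = 2005 → total 2424
Band 2: 2951 × 0.954 = 2815
Band 3: 1574 × 0.956 = 1505
Band 4: 4445 × 0.933 = 4147
Band 5: 3545 × 0.949 + 15125 × 0.691 = 3364 + 10451 = 13815
→ [2424, 2815, 1505, 4147, 13815]
Scenario A total after 2 periods: 24706
Scenario B projection —
— Period 1 —
Births: 4650 × 0.216 = 1004 ; 3800 × 0.451 = 1714 → total 2718
Band 2: 1650 × 0.954 = 1574
Band 3: 4650 × 0.956 = 4445
Band 4: 3800 × 0.933 = 3545
Band 5: 10150 × 0.949 + 7950 × 0.691 = 9632 + 5493 = 15125
→ [2718, 1574, 4445, 3545, 15125]
— Period 2 —
Births: 1574 × 0.216 = 340 ; 4445 × 0.451 = 2005 → total 2345
Band 2: 2718 × 0.954 = 2593
Band 3: 1574 × 0.956 = 1505
Band 4: 4445 × 0.933 = 4147
Band 5: 3545 × 0.949 + 15125 × 0.691 = 3364 + 10451 = 13815
→ [2345, 2593, 1505, 4147, 13815]
Scenario B total after 2 periods: 24405
Difference B − A = 24405 − 24706 = -301

-301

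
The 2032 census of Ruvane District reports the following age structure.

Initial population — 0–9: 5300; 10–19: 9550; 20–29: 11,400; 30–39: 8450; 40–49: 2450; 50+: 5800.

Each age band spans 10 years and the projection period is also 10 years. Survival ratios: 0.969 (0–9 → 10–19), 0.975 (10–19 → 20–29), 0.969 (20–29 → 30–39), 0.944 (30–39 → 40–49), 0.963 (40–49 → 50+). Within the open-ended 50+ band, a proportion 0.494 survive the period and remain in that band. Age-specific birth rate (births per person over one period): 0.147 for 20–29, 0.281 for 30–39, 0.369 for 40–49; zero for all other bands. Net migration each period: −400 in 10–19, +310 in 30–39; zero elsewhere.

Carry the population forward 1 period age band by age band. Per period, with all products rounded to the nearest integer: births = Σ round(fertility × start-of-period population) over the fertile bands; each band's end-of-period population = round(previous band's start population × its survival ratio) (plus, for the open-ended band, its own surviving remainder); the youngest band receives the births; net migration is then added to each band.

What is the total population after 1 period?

43559

Period 1.
Births: 11400 * 0.147 = 1676, 8450 * 0.281 = 2374, 2450 * 0.369 = 904 ⇒ total 4954
10–19: 5300 * 0.969 = 5136
20–29: 9550 * 0.975 = 9311
30–39: 11400 * 0.969 = 11047
40–49: 8450 * 0.944 = 7977
50+: 2450 * 0.963 + 5800 * 0.494 = 2359 + 2865 = 5224
Net migration: 10–19 − 400 → 4736; 30–39 + 310 → 11357
End of period: [4954, 4736, 9311, 11357, 7977, 5224]
Total after period 1: 4954 + 4736 + 9311 + 11357 + 7977 + 5224 = 43559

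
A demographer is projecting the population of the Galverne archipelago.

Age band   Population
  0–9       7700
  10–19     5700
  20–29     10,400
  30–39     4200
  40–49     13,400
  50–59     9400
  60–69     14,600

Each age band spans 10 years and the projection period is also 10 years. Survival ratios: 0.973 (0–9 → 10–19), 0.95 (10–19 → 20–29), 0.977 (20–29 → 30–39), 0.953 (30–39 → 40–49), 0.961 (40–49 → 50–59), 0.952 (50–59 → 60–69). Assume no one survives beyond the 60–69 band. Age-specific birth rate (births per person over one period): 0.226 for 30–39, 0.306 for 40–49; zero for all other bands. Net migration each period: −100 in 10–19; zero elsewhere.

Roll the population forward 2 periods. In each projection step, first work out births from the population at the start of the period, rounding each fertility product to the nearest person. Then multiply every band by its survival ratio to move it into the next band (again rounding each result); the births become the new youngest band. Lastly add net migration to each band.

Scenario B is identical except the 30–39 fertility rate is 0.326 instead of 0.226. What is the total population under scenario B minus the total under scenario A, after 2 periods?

1424

After projecting period 1:
Births: 4200 * 0.226 = 949 ; 13400 * 0.306 = 4100 → 5049
10–19: 7700 * 0.973 = 7492
20–29: 5700 * 0.95 = 5415
30–39: 10400 * 0.977 = 10161
40–49: 4200 * 0.953 = 4003
50–59: 13400 * 0.961 = 12877
60–69: 9400 * 0.952 = 8949
Net migration: 10–19 − 100 → 7392
Giving 5049 / 7392 / 5415 / 10161 / 4003 / 12877 / 8949.
After projecting period 2:
Births: 10161 * 0.226 = 2296 ; 4003 * 0.306 = 1225 → 3521
10–19: 5049 * 0.973 = 4913
20–29: 7392 * 0.95 = 7022
30–39: 5415 * 0.977 = 5290
40–49: 10161 * 0.953 = 9683
50–59: 4003 * 0.961 = 3847
60–69: 12877 * 0.952 = 12259
Net migration: 10–19 − 100 → 4813
Giving 3521 / 4813 / 7022 / 5290 / 9683 / 3847 / 12259.
Scenario A total after 2 periods: 46435
Scenario B projection —
After projecting period 1:
Births: 4200 * 0.326 = 1369 ; 13400 * 0.306 = 4100 → 5469
10–19: 7700 * 0.973 = 7492
20–29: 5700 * 0.95 = 5415
30–39: 10400 * 0.977 = 10161
40–49: 4200 * 0.953 = 4003
50–59: 13400 * 0.961 = 12877
60–69: 9400 * 0.952 = 8949
Net migration: 10–19 − 100 → 7392
Giving 5469 / 7392 / 5415 / 10161 / 4003 / 12877 / 8949.
After projecting period 2:
Births: 10161 * 0.326 = 3312 ; 4003 * 0.306 = 1225 → 4537
10–19: 5469 * 0.973 = 5321
20–29: 7392 * 0.95 = 7022
30–39: 5415 * 0.977 = 5290
40–49: 10161 * 0.953 = 9683
50–59: 4003 * 0.961 = 3847
60–69: 12877 * 0.952 = 12259
Net migration: 10–19 − 100 → 5221
Giving 4537 / 5221 / 7022 / 5290 / 9683 / 3847 / 12259.
Scenario B total after 2 periods: 47859
Difference B − A = 47859 − 46435 = 1424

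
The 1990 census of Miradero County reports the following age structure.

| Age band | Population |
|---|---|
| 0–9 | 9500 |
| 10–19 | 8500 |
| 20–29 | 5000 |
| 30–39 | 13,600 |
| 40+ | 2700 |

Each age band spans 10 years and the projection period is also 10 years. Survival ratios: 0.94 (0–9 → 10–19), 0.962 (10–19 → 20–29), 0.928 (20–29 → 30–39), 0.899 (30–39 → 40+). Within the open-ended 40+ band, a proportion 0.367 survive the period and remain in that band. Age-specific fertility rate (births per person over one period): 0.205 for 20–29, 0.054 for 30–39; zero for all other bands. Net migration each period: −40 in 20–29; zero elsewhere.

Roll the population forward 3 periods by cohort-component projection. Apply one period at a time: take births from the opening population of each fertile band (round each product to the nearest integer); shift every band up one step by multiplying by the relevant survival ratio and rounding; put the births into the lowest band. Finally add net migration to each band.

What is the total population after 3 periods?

23549

(Bands numbered youngest = 1 to oldest = 5.)
— Period 1 —
Births: 5000 × 0.205 = 1025 ; 13600 × 0.054 = 734 → 1759
Band 2: 9500 × 0.94 = 8930
Band 3: 8500 × 0.962 = 8177
Band 4: 5000 × 0.928 = 4640
Band 5: 13600 × 0.899 + 2700 × 0.367 = 12226 + 991 = 13217
Net migration: Band 3 − 40 → 8137
Giving 1759 / 8930 / 8137 / 4640 / 13217.
— Period 2 —
Births: 8137 × 0.205 = 1668 ; 4640 × 0.054 = 251 → 1919
Band 2: 1759 × 0.94 = 1653
Band 3: 8930 × 0.962 = 8591
Band 4: 8137 × 0.928 = 7551
Band 5: 4640 × 0.899 + 13217 × 0.367 = 4171 + 4851 = 9022
Net migration: Band 3 − 40 → 8551
Giving 1919 / 1653 / 8551 / 7551 / 9022.
— Period 3 —
Births: 8551 × 0.205 = 1753 ; 7551 × 0.054 = 408 → 2161
Band 2: 1919 × 0.94 = 1804
Band 3: 1653 × 0.962 = 1590
Band 4: 8551 × 0.928 = 7935
Band 5: 7551 × 0.899 + 9022 × 0.367 = 6788 + 3311 = 10099
Net migration: Band 3 − 40 → 1550
Giving 2161 / 1804 / 1550 / 7935 / 10099.
Total after period 3: 2161 + 1804 + 1550 + 7935 + 10099 = 23549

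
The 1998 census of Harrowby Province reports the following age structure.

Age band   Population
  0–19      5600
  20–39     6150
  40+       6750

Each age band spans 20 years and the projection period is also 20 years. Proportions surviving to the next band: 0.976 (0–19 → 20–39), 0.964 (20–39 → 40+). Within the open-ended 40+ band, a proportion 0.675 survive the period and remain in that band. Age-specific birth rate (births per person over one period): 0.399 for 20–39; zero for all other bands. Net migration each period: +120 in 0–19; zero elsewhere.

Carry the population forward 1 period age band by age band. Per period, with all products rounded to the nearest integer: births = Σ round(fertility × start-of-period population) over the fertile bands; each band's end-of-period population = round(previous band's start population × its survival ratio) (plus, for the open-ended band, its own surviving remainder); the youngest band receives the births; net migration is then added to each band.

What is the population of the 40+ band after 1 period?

[period 1]
Births: 6150 × 0.399 = 2454
20–39: 5600 × 0.976 = 5466
40+: 6150 × 0.964 + 6750 × 0.675 = 5929 + 4556 = 10485
Net migration: 0–19 + 120 → 2574
→ [2574, 5466, 10485]

10485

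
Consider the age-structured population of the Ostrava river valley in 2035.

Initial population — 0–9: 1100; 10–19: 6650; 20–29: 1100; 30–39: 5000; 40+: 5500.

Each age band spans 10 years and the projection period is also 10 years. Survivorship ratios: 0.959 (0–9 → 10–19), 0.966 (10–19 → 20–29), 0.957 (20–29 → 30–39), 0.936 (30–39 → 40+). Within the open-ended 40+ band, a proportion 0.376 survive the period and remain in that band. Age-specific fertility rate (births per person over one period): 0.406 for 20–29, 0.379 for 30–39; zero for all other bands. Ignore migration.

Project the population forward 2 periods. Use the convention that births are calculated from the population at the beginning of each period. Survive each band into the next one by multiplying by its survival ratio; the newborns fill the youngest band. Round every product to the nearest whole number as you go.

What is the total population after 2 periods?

15943

Call the bands 1 to 5, youngest first.
— Period 1 —
Births: 1100 × 0.406 = 447, 5000 × 0.379 = 1895 → total 2342
Band 2: 1100 × 0.959 = 1055
Band 3: 6650 × 0.966 = 6424
Band 4: 1100 × 0.957 = 1053
Band 5: 5000 × 0.936 + 5500 × 0.376 = 4680 + 2068 = 6748
End of period: [2342, 1055, 6424, 1053, 6748]
— Period 2 —
Births: 6424 × 0.406 = 2608, 1053 × 0.379 = 399 → total 3007
Band 2: 2342 × 0.959 = 2246
Band 3: 1055 × 0.966 = 1019
Band 4: 6424 × 0.957 = 6148
Band 5: 1053 × 0.936 + 6748 × 0.376 = 986 + 2537 = 3523
End of period: [3007, 2246, 1019, 6148, 3523]
Total after period 2: 3007 + 2246 + 1019 + 6148 + 3523 = 15943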